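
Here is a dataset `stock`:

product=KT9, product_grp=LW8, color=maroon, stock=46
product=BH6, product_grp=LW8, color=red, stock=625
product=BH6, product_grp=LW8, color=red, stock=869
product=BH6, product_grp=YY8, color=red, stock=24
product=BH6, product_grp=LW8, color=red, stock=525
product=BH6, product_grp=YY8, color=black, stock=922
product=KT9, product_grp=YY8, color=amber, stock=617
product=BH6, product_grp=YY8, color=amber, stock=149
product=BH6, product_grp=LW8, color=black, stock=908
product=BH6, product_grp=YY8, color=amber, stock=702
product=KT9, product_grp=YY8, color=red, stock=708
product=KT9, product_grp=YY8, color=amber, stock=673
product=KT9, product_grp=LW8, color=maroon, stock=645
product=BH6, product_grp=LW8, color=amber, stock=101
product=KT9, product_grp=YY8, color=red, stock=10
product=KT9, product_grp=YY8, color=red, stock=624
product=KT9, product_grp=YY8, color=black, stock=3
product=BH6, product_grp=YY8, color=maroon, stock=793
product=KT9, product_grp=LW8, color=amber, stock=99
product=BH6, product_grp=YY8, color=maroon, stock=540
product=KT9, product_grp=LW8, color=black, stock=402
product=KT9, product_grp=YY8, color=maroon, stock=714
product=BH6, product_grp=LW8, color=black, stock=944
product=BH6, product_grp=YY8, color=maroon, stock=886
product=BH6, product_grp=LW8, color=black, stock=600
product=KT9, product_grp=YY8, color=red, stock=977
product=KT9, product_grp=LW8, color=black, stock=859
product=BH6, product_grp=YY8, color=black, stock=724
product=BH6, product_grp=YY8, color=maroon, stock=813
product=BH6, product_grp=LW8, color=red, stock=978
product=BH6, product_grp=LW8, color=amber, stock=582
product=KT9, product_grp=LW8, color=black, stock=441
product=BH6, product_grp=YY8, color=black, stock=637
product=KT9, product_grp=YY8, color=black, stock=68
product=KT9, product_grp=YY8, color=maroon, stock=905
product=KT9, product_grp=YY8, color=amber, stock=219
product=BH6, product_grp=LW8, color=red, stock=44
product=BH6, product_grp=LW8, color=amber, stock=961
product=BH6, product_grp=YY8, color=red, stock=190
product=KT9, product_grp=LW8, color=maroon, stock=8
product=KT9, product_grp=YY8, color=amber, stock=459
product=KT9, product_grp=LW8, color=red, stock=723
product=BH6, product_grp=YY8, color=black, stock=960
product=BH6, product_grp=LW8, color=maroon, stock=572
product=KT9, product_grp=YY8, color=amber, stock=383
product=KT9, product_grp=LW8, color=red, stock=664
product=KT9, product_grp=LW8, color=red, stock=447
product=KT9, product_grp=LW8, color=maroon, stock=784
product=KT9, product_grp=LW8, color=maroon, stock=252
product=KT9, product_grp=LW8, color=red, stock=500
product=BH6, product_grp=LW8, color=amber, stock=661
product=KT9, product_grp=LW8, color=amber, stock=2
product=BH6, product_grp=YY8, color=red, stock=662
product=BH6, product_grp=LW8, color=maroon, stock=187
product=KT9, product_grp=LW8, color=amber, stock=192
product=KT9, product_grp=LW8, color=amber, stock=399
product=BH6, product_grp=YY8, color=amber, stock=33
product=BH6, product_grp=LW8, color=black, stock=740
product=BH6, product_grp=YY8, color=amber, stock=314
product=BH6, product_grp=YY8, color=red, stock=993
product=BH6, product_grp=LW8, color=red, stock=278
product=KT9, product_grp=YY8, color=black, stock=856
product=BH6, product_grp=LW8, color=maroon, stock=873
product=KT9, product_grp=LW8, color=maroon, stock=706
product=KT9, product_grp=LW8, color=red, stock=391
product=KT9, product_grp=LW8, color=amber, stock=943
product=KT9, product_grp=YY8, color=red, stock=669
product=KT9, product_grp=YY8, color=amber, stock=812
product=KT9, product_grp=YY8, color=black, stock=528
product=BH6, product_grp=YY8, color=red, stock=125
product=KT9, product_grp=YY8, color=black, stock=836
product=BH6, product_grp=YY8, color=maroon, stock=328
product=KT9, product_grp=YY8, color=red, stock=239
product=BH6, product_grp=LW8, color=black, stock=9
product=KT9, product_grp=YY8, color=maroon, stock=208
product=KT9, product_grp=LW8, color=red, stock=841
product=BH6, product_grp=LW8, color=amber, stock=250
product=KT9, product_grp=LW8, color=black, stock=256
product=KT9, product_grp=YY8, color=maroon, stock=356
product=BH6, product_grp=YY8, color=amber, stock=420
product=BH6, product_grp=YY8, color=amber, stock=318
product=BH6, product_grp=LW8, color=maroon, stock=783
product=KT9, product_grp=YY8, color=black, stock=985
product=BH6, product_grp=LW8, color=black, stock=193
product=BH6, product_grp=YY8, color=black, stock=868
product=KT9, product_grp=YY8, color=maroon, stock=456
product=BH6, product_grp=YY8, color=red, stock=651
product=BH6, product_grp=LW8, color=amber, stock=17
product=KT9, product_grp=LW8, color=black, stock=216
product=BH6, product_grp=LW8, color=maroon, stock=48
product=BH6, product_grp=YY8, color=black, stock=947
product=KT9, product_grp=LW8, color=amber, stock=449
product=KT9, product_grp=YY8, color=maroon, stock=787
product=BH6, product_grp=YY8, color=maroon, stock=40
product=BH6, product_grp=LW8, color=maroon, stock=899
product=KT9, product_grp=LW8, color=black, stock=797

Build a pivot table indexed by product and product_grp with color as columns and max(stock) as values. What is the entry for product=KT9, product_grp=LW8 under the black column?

Rows with product=KT9, product_grp=LW8 and color=black: stock values are 402, 859, 441, 256, 216, 797.
max(402, 859, 441, 256, 216, 797) = 859.

859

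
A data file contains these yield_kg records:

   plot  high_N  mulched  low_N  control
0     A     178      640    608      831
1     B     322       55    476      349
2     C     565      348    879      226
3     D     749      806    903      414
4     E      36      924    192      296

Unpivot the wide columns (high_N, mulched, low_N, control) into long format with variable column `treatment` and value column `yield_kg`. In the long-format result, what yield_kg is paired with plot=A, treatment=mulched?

640

Unpivoting turns each (plot, wide-column) pair into one long row.
The wide cell at row A, column mulched holds 640, so the long row (A, mulched) has yield_kg=640.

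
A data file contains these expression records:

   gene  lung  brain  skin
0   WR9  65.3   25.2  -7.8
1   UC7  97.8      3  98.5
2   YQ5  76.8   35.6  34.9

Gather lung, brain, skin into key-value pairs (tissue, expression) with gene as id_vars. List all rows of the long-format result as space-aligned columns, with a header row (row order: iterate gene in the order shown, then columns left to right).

gene  tissue  expression
WR9   lung    65.3      
WR9   brain   25.2      
WR9   skin    -7.8      
UC7   lung    97.8      
UC7   brain   3         
UC7   skin    98.5      
YQ5   lung    76.8      
YQ5   brain   35.6      
YQ5   skin    34.9      

Each (gene, column) pair becomes one row: 3 × 3 = 9 rows.
For example, (WR9, lung) → expression=65.3.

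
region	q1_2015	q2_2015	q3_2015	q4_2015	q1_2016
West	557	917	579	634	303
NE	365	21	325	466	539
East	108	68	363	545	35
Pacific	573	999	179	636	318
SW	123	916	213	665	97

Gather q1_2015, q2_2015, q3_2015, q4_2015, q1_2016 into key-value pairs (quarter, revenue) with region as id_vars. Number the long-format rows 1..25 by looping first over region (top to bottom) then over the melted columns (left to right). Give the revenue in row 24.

25 rows total (5 × 5). Row 24: index ⌊(24-1)/5⌋ = 4 into region → SW; (24-1) mod 5 = 3 into the melted columns → q4_2015.
So row 24 is (SW, q4_2015, 665); revenue = 665.

665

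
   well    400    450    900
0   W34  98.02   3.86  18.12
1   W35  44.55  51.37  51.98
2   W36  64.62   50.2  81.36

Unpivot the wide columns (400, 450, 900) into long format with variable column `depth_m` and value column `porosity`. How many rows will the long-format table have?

9

3 well values × 3 melted columns = 9 rows.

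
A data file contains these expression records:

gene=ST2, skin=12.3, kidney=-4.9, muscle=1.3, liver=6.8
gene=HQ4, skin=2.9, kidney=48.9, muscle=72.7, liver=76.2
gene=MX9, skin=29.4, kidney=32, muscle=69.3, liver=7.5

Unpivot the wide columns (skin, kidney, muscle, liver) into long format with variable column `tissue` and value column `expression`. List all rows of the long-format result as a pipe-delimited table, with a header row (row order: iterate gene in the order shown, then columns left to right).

| gene | tissue | expression |
| ST2 | skin | 12.3 |
| ST2 | kidney | -4.9 |
| ST2 | muscle | 1.3 |
| ST2 | liver | 6.8 |
| HQ4 | skin | 2.9 |
| HQ4 | kidney | 48.9 |
| HQ4 | muscle | 72.7 |
| HQ4 | liver | 76.2 |
| MX9 | skin | 29.4 |
| MX9 | kidney | 32 |
| MX9 | muscle | 69.3 |
| MX9 | liver | 7.5 |

Each (gene, column) pair becomes one row: 3 × 4 = 12 rows.
For example, (ST2, skin) → expression=12.3.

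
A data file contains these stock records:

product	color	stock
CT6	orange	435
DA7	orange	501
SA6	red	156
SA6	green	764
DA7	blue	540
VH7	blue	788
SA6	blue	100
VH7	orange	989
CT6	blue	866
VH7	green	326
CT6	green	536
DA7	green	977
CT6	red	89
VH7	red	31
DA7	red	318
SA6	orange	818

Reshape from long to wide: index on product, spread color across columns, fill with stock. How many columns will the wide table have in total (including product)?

1 column for product plus 4 distinct color values → 5 columns.

5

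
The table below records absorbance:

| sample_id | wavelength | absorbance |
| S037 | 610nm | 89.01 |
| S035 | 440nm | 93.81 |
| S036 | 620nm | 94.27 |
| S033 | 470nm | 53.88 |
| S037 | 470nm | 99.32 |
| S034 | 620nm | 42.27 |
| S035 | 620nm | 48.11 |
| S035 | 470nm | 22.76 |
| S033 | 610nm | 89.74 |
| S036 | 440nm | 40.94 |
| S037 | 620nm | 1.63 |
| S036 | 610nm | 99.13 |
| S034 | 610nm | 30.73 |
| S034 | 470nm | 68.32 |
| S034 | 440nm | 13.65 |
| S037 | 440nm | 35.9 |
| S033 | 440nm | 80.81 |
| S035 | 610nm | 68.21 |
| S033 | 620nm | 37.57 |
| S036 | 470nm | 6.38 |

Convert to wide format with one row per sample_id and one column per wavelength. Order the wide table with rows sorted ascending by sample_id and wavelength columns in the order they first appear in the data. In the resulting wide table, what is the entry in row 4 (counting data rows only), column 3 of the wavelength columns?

With rows sorted ascending by sample_id, row 4 is sample_id=S036. wavelength columns in first-appearance order: 610nm, 440nm, 620nm, 470nm; column 3 is 620nm.
Long rows with sample_id=S036, wavelength=620nm: absorbance = 94.27.

94.27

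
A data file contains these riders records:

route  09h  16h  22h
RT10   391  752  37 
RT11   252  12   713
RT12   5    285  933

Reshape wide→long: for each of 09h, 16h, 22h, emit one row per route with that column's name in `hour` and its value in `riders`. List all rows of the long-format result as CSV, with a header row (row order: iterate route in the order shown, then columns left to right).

route,hour,riders
RT10,09h,391
RT10,16h,752
RT10,22h,37
RT11,09h,252
RT11,16h,12
RT11,22h,713
RT12,09h,5
RT12,16h,285
RT12,22h,933

Each (route, column) pair becomes one row: 3 × 3 = 9 rows.
For example, (RT10, 09h) → riders=391.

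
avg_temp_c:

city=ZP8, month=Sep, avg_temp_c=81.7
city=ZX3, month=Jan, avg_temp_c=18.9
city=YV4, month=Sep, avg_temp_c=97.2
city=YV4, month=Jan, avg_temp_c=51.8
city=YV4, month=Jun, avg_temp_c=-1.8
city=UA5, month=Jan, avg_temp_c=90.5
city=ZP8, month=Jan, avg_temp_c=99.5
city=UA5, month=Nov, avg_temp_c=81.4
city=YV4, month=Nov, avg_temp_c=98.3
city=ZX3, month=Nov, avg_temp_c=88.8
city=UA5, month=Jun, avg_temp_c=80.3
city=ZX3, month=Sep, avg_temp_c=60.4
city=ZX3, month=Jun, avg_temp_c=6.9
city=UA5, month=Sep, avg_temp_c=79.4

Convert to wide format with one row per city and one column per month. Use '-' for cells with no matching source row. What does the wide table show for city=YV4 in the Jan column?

The long row with city=YV4, month=Jan has avg_temp_c=51.8.

51.8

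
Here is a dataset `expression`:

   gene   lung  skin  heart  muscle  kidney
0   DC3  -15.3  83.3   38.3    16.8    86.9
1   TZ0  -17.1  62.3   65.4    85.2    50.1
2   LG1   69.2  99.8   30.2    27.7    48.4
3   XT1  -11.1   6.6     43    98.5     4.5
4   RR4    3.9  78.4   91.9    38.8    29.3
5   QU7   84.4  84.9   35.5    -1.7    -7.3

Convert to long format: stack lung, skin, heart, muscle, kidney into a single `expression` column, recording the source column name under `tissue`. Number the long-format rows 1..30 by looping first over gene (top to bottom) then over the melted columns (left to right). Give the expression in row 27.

84.9

30 rows total (6 × 5). Row 27: index ⌊(27-1)/5⌋ = 5 into gene → QU7; (27-1) mod 5 = 1 into the melted columns → skin.
So row 27 is (QU7, skin, 84.9); expression = 84.9.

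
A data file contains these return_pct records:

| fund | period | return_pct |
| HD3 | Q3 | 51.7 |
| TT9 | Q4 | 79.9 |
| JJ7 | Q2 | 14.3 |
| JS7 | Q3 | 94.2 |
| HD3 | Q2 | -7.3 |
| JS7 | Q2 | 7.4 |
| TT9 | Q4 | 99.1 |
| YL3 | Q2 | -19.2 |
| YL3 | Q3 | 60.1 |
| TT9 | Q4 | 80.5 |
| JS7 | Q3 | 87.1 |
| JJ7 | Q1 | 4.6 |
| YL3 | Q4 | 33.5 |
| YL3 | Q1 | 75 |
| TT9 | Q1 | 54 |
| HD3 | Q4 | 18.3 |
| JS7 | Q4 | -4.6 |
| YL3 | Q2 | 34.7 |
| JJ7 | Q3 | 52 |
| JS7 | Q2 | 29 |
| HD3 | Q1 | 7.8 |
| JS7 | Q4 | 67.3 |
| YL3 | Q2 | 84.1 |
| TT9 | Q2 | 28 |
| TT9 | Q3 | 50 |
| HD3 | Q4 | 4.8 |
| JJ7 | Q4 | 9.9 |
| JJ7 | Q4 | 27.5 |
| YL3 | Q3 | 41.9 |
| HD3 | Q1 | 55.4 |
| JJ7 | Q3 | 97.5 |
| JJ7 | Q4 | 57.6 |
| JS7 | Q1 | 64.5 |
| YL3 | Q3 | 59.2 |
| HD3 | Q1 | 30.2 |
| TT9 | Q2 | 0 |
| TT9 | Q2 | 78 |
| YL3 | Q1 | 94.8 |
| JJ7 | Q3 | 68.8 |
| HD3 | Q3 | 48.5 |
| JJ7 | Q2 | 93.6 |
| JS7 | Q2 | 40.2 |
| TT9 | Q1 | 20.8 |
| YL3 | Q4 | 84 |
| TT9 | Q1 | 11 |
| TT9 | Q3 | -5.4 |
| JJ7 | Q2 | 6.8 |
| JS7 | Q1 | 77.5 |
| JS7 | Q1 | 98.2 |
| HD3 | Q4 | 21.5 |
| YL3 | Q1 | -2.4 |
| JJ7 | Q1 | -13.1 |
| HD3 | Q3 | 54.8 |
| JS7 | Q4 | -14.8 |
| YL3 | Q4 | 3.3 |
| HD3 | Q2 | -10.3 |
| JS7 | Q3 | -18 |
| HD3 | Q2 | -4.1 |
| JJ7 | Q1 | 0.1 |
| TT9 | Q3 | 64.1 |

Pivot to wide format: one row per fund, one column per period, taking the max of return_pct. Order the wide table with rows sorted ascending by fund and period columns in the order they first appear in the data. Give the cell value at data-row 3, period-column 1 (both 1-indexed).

94.2

With rows sorted ascending by fund, row 3 is fund=JS7. period columns in first-appearance order: Q3, Q4, Q2, Q1; column 1 is Q3.
Long rows with fund=JS7, period=Q3: max(94.2, 87.1, -18) = 94.2.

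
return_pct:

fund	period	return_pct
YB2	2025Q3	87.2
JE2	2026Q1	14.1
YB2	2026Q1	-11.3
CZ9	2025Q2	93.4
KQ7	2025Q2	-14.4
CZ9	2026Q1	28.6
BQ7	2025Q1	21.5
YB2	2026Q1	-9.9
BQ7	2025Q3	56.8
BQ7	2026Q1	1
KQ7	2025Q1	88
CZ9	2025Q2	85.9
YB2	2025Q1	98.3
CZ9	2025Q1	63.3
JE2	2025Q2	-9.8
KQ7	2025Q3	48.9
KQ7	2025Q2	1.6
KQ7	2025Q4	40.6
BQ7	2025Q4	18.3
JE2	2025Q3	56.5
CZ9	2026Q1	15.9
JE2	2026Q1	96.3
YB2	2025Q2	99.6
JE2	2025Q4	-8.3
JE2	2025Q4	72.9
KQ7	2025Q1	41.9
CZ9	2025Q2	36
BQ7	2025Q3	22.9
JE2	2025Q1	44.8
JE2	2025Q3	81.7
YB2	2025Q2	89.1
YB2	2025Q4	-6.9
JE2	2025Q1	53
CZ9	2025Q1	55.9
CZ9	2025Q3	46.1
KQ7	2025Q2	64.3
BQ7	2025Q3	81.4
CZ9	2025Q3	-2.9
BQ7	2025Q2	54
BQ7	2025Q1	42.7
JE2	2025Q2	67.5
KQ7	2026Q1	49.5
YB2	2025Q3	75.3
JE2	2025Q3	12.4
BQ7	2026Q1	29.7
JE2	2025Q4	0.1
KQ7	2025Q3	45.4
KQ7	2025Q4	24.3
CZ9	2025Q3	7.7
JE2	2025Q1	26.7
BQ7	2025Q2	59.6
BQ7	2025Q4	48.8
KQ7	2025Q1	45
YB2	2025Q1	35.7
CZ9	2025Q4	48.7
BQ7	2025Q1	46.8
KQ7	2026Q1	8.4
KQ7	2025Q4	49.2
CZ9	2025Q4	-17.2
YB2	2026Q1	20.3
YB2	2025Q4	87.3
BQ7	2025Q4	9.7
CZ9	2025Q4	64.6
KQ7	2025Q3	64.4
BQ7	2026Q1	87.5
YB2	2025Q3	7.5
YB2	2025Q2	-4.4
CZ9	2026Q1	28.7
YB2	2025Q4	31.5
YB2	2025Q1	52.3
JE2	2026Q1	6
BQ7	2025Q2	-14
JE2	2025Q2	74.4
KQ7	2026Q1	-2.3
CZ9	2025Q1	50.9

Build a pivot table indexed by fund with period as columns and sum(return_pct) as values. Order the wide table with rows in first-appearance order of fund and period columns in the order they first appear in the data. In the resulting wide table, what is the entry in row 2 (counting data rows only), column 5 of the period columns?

64.7

With rows in first-appearance order of fund, row 2 is fund=JE2. period columns in first-appearance order: 2025Q3, 2026Q1, 2025Q2, 2025Q1, 2025Q4; column 5 is 2025Q4.
Long rows with fund=JE2, period=2025Q4: -8.3 + 72.9 + 0.1 = 64.7.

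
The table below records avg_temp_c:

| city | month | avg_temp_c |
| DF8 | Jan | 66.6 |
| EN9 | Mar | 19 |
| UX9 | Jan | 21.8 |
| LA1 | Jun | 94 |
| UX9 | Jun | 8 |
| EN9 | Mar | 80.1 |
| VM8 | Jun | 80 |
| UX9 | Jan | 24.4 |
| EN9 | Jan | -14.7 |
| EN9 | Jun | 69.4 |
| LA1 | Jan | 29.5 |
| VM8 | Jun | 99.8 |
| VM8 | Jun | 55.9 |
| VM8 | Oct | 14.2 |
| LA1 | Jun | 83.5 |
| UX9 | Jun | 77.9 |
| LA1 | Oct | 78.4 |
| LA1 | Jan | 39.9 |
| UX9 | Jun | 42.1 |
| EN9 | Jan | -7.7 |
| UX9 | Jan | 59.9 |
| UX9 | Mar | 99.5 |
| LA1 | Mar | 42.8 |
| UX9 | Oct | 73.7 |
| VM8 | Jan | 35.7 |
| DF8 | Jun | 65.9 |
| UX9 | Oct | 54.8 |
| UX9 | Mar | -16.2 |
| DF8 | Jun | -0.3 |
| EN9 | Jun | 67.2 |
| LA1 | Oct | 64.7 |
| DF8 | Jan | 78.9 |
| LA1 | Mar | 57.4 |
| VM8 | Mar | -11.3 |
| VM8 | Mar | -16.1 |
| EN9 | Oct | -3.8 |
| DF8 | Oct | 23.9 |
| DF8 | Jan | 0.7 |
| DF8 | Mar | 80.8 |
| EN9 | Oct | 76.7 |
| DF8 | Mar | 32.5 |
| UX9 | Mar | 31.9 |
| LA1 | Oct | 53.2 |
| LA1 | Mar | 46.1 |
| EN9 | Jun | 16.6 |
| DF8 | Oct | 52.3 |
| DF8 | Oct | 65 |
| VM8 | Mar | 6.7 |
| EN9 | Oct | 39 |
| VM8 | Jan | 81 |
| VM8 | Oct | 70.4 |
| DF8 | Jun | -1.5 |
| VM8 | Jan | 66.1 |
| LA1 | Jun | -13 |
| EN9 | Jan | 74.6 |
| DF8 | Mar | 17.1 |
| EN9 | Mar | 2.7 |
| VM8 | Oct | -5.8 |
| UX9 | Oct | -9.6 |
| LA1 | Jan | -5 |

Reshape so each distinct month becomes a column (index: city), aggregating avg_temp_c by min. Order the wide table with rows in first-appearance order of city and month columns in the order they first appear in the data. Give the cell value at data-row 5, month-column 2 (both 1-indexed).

With rows in first-appearance order of city, row 5 is city=VM8. month columns in first-appearance order: Jan, Mar, Jun, Oct; column 2 is Mar.
Long rows with city=VM8, month=Mar: min(-11.3, -16.1, 6.7) = -16.1.

-16.1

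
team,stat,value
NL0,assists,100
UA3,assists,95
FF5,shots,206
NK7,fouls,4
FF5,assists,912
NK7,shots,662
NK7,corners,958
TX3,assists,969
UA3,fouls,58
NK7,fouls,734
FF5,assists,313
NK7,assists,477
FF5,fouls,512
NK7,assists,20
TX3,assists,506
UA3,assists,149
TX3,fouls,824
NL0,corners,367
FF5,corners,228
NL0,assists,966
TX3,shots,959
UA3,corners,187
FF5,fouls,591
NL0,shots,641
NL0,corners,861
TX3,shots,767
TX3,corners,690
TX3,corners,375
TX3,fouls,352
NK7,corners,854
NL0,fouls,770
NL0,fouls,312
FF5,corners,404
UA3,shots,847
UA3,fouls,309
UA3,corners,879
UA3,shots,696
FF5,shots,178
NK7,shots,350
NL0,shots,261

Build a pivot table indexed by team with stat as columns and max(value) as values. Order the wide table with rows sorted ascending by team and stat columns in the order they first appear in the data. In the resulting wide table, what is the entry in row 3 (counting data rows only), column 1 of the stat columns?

With rows sorted ascending by team, row 3 is team=NL0. stat columns in first-appearance order: assists, shots, fouls, corners; column 1 is assists.
Long rows with team=NL0, stat=assists: max(100, 966) = 966.

966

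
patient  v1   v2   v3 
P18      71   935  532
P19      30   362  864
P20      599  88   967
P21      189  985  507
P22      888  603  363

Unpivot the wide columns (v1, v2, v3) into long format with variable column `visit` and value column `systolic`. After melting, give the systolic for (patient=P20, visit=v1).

599

Unpivoting turns each (patient, wide-column) pair into one long row.
The wide cell at row P20, column v1 holds 599, so the long row (P20, v1) has systolic=599.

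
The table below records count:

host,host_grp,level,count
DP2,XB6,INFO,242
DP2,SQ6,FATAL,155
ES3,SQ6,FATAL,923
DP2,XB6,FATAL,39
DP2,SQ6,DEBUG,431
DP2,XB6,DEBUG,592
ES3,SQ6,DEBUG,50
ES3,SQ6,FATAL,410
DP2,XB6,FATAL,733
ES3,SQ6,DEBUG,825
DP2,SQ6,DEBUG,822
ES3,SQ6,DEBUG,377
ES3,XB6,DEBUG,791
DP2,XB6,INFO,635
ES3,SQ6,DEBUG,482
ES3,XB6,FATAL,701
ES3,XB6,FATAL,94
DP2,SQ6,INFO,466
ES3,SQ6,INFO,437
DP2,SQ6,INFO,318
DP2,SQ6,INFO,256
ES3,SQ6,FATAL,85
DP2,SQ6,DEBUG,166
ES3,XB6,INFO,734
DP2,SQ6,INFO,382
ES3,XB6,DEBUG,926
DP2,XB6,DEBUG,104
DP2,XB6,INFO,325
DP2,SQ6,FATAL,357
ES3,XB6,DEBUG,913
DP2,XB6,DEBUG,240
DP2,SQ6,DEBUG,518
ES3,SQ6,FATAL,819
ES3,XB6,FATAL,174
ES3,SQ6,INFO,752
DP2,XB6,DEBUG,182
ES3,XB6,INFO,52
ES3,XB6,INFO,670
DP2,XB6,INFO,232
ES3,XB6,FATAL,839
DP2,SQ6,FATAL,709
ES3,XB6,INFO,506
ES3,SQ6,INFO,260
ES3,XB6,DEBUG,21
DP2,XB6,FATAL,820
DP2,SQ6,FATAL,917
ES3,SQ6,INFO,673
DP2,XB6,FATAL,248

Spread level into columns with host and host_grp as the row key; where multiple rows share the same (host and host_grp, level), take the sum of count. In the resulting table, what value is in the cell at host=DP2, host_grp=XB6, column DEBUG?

Rows with host=DP2, host_grp=XB6 and level=DEBUG: count values are 592, 104, 240, 182.
592 + 104 + 240 + 182 = 1118.

1118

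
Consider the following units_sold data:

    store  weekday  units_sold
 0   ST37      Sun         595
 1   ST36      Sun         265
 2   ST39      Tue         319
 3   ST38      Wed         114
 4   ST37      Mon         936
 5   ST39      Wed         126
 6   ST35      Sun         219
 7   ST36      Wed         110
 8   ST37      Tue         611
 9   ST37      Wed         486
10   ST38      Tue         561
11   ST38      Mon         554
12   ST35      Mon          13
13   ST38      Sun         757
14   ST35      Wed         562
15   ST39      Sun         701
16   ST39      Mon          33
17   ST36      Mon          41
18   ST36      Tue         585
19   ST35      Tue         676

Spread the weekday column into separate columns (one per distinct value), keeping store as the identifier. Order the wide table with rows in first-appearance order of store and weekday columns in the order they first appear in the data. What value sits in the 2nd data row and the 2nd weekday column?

585

With rows in first-appearance order of store, row 2 is store=ST36. weekday columns in first-appearance order: Sun, Tue, Wed, Mon; column 2 is Tue.
Long rows with store=ST36, weekday=Tue: units_sold = 585.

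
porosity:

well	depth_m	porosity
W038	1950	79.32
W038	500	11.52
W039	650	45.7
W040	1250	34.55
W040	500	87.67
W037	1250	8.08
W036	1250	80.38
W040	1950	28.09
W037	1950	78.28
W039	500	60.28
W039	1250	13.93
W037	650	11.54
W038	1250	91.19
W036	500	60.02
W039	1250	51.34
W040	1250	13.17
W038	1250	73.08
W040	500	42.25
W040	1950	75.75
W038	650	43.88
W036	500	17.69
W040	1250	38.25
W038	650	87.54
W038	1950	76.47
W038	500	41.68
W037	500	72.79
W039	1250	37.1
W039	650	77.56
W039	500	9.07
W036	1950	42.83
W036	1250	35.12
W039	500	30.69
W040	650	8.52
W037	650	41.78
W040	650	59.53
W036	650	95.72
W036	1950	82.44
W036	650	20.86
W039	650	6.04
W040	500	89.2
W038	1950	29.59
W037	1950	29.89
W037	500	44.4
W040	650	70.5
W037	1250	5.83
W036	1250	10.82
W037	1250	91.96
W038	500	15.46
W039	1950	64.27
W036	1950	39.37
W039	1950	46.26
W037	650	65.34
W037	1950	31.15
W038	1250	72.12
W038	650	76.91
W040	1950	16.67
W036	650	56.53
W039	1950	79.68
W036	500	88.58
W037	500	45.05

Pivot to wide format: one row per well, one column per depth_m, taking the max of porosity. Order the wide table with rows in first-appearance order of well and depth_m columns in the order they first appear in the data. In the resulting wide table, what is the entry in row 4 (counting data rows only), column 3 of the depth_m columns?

65.34

With rows in first-appearance order of well, row 4 is well=W037. depth_m columns in first-appearance order: 1950, 500, 650, 1250; column 3 is 650.
Long rows with well=W037, depth_m=650: max(11.54, 41.78, 65.34) = 65.34.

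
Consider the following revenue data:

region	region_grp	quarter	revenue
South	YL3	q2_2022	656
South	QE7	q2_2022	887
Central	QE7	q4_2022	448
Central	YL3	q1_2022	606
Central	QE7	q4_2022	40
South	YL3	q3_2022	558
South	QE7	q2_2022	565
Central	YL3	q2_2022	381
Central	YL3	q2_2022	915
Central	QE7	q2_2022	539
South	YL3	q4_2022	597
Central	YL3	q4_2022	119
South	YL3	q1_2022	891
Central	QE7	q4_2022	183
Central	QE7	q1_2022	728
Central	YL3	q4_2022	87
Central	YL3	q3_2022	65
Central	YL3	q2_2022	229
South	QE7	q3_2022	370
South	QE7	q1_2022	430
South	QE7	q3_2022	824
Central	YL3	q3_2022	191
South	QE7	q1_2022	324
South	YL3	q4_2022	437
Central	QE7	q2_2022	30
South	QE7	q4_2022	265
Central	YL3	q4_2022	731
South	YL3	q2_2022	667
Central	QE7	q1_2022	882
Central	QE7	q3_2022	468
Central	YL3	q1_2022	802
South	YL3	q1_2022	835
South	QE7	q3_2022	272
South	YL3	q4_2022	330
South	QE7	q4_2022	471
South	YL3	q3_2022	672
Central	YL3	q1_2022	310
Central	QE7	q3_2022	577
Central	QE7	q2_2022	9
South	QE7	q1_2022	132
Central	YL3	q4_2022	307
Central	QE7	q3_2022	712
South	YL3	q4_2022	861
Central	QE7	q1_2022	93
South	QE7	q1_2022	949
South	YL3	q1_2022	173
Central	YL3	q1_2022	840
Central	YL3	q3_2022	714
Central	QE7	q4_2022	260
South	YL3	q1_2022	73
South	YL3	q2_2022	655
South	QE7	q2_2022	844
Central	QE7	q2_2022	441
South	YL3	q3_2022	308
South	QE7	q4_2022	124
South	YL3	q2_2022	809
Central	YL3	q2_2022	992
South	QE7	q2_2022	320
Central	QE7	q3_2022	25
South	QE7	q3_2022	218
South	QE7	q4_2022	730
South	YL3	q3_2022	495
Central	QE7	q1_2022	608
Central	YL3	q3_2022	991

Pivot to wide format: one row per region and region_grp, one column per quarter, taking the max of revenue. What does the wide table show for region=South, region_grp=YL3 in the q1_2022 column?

891

Rows with region=South, region_grp=YL3 and quarter=q1_2022: revenue values are 891, 835, 173, 73.
max(891, 835, 173, 73) = 891.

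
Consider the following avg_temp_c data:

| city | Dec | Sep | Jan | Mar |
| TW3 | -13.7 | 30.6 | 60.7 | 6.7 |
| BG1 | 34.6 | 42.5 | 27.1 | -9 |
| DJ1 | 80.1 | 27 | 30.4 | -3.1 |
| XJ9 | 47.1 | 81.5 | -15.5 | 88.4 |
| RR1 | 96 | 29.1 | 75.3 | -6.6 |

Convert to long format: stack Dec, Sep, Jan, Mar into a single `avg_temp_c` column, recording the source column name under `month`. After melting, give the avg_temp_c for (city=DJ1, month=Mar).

-3.1

Unpivoting turns each (city, wide-column) pair into one long row.
The wide cell at row DJ1, column Mar holds -3.1, so the long row (DJ1, Mar) has avg_temp_c=-3.1.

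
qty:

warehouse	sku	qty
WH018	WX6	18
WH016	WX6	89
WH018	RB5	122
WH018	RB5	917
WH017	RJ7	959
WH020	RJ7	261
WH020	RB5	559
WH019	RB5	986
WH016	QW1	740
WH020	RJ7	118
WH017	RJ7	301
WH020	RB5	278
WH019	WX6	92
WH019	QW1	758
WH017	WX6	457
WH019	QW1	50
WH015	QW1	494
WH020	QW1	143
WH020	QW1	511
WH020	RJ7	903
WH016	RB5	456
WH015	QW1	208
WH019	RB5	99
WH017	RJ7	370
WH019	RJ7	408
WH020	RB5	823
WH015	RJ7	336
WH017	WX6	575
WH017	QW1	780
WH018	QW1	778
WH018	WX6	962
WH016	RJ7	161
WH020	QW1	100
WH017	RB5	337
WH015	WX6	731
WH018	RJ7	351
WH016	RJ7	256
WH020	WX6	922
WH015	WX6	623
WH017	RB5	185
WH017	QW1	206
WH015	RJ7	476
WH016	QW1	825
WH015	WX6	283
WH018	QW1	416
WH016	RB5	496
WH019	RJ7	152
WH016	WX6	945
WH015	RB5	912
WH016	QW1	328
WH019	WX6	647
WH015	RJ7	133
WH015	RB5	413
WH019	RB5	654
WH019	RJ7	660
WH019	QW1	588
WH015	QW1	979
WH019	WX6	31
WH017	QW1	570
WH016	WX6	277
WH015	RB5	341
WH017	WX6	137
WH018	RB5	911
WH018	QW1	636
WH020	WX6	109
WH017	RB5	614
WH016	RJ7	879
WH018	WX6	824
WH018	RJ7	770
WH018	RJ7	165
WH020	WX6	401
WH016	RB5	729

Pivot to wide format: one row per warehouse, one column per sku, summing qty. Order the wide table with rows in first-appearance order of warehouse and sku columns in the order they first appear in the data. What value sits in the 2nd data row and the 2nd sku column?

1681

With rows in first-appearance order of warehouse, row 2 is warehouse=WH016. sku columns in first-appearance order: WX6, RB5, RJ7, QW1; column 2 is RB5.
Long rows with warehouse=WH016, sku=RB5: 456 + 496 + 729 = 1681.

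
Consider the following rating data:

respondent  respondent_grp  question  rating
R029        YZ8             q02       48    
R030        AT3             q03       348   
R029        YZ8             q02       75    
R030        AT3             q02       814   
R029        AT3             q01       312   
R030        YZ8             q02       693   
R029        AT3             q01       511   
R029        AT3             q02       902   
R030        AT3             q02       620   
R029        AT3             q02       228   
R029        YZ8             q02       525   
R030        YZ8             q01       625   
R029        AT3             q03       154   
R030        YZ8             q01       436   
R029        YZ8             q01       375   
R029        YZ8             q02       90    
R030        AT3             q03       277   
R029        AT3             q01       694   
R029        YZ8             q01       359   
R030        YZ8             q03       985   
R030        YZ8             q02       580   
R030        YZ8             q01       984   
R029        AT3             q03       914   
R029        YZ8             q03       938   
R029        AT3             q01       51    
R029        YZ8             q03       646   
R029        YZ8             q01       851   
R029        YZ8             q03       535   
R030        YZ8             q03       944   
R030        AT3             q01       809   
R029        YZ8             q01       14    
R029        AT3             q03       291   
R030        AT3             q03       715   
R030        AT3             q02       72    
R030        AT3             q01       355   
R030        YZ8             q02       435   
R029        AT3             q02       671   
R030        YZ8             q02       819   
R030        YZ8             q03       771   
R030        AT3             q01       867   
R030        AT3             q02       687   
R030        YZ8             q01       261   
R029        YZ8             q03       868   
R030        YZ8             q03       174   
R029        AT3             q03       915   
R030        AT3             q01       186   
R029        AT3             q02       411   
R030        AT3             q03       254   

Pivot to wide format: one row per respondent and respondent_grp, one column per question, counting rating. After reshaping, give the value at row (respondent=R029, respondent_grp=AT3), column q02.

4

Rows with respondent=R029, respondent_grp=AT3 and question=q02: rating values are 902, 228, 671, 411.
4 rows match — count = 4.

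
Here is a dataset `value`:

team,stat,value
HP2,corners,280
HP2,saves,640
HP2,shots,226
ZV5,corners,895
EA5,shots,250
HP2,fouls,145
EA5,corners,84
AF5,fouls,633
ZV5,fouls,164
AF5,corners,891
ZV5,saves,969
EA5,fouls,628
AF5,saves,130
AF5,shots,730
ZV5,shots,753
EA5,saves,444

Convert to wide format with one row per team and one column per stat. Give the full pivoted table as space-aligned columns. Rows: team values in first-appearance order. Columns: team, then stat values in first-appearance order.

Columns: team plus the 4 distinct stat values (corners, saves, shots, fouls).
For example, row HP2 column corners takes value=280 from the long row (HP2, corners).

team  corners  saves  shots  fouls
HP2   280      640    226    145  
ZV5   895      969    753    164  
EA5   84       444    250    628  
AF5   891      130    730    633  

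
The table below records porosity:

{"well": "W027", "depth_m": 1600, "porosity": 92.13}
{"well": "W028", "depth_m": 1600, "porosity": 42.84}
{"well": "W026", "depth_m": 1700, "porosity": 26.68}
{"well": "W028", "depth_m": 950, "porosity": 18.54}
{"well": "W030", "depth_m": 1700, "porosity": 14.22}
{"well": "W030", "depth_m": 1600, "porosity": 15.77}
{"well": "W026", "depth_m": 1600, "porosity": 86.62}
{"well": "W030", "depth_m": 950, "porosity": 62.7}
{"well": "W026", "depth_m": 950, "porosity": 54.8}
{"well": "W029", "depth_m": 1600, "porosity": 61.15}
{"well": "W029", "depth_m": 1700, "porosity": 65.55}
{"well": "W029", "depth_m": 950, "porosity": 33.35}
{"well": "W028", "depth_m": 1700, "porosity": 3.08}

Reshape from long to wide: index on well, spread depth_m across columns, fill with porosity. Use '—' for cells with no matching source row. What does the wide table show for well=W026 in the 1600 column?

The long row with well=W026, depth_m=1600 has porosity=86.62.

86.62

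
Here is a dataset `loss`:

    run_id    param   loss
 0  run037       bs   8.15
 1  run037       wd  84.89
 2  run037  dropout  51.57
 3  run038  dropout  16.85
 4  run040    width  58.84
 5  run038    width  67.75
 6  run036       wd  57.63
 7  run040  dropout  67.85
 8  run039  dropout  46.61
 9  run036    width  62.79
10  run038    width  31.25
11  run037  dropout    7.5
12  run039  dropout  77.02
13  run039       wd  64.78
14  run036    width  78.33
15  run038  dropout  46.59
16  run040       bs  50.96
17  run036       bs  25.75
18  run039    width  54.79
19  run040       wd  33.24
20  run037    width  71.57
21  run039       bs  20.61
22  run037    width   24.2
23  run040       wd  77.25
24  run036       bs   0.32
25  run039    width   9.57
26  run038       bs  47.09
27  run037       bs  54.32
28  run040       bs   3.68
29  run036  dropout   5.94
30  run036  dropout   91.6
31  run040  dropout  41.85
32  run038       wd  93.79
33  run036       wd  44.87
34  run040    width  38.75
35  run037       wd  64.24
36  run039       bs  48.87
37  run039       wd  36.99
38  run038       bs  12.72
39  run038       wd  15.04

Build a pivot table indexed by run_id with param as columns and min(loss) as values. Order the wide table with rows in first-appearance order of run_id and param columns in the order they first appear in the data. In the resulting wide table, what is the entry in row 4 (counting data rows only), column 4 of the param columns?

62.79

With rows in first-appearance order of run_id, row 4 is run_id=run036. param columns in first-appearance order: bs, wd, dropout, width; column 4 is width.
Long rows with run_id=run036, param=width: min(62.79, 78.33) = 62.79.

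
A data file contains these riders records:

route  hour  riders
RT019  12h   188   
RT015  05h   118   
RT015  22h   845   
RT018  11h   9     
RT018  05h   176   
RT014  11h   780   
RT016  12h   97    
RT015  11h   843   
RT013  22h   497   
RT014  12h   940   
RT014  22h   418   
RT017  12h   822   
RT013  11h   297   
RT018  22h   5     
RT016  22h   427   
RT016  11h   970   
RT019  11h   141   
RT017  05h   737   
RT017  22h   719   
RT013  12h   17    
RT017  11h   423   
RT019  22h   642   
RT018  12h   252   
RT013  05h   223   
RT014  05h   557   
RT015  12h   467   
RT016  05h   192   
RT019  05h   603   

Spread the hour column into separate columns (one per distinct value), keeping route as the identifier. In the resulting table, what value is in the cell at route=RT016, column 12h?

Wide layout: rows indexed by route, columns are the 4 distinct hour values (12h, 05h, 22h, 11h).
Cell (route=RT016, hour=12h) draws from the long row where route=RT016 and hour=12h, which has riders=97.

97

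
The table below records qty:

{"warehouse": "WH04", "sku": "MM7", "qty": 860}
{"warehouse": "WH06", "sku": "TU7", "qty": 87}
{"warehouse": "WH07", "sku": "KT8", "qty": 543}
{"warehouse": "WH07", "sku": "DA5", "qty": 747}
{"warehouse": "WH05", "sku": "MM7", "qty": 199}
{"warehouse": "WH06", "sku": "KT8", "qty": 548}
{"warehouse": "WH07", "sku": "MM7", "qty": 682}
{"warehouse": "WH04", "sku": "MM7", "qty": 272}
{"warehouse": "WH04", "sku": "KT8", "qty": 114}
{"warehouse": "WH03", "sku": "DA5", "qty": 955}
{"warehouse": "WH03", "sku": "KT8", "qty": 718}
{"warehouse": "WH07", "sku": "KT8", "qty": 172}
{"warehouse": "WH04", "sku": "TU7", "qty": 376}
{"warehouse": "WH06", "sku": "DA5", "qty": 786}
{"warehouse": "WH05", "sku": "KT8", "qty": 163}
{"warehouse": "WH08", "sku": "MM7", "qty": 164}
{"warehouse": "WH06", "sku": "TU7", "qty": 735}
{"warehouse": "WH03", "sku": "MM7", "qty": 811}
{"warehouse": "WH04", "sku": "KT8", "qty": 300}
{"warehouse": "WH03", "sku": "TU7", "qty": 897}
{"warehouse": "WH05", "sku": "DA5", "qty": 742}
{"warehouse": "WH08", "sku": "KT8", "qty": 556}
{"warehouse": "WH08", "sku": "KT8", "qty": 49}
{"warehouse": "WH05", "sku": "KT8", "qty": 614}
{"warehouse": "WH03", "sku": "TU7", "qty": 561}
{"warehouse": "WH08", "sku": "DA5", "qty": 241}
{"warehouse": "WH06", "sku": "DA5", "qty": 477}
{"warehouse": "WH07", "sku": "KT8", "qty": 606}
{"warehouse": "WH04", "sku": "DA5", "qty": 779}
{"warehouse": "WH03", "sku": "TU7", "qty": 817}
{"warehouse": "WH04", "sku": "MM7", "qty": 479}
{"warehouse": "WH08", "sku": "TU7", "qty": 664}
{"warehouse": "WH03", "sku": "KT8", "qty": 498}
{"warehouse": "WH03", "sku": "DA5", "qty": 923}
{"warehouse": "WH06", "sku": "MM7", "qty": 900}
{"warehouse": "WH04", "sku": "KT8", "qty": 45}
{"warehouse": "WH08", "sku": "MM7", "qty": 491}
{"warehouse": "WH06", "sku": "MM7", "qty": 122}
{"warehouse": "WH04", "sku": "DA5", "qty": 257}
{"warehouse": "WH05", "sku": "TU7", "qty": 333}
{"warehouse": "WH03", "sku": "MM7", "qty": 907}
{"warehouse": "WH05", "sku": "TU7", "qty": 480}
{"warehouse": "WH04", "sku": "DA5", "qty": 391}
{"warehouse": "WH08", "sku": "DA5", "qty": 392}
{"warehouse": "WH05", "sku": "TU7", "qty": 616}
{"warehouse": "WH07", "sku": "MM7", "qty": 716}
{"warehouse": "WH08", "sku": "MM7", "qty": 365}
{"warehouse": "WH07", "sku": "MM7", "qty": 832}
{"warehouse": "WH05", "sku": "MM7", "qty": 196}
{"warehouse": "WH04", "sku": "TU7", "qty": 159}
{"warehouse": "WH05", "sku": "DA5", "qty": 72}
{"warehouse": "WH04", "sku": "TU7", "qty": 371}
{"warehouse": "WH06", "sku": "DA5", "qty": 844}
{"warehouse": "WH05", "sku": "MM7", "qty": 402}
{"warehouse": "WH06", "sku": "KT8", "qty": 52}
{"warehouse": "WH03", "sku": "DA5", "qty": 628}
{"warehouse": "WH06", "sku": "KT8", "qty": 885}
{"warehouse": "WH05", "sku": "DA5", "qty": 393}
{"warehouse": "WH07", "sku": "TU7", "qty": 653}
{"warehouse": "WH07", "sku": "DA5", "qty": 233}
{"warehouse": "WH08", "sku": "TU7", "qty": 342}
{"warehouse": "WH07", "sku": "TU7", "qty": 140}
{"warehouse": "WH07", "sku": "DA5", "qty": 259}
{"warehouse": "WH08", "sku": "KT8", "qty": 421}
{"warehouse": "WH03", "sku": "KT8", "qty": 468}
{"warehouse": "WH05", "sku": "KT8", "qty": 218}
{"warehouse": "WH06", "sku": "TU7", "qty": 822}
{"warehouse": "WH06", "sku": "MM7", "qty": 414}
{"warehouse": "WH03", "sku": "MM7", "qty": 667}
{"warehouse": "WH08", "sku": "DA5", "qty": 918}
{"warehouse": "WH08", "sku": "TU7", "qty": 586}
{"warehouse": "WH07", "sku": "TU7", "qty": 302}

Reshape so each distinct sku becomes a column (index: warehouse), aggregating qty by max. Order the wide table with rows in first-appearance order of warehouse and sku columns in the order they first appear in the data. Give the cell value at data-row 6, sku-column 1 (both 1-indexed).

With rows in first-appearance order of warehouse, row 6 is warehouse=WH08. sku columns in first-appearance order: MM7, TU7, KT8, DA5; column 1 is MM7.
Long rows with warehouse=WH08, sku=MM7: max(164, 491, 365) = 491.

491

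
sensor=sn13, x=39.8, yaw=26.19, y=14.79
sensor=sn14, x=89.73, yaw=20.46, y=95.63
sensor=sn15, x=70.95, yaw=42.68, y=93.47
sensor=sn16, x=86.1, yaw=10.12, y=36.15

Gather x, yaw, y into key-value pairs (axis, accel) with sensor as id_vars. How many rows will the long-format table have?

4 sensor values × 3 melted columns = 12 rows.

12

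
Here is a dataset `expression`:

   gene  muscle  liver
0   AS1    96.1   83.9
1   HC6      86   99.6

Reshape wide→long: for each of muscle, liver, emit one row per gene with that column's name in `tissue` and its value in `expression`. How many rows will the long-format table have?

4

2 gene values × 2 melted columns = 4 rows.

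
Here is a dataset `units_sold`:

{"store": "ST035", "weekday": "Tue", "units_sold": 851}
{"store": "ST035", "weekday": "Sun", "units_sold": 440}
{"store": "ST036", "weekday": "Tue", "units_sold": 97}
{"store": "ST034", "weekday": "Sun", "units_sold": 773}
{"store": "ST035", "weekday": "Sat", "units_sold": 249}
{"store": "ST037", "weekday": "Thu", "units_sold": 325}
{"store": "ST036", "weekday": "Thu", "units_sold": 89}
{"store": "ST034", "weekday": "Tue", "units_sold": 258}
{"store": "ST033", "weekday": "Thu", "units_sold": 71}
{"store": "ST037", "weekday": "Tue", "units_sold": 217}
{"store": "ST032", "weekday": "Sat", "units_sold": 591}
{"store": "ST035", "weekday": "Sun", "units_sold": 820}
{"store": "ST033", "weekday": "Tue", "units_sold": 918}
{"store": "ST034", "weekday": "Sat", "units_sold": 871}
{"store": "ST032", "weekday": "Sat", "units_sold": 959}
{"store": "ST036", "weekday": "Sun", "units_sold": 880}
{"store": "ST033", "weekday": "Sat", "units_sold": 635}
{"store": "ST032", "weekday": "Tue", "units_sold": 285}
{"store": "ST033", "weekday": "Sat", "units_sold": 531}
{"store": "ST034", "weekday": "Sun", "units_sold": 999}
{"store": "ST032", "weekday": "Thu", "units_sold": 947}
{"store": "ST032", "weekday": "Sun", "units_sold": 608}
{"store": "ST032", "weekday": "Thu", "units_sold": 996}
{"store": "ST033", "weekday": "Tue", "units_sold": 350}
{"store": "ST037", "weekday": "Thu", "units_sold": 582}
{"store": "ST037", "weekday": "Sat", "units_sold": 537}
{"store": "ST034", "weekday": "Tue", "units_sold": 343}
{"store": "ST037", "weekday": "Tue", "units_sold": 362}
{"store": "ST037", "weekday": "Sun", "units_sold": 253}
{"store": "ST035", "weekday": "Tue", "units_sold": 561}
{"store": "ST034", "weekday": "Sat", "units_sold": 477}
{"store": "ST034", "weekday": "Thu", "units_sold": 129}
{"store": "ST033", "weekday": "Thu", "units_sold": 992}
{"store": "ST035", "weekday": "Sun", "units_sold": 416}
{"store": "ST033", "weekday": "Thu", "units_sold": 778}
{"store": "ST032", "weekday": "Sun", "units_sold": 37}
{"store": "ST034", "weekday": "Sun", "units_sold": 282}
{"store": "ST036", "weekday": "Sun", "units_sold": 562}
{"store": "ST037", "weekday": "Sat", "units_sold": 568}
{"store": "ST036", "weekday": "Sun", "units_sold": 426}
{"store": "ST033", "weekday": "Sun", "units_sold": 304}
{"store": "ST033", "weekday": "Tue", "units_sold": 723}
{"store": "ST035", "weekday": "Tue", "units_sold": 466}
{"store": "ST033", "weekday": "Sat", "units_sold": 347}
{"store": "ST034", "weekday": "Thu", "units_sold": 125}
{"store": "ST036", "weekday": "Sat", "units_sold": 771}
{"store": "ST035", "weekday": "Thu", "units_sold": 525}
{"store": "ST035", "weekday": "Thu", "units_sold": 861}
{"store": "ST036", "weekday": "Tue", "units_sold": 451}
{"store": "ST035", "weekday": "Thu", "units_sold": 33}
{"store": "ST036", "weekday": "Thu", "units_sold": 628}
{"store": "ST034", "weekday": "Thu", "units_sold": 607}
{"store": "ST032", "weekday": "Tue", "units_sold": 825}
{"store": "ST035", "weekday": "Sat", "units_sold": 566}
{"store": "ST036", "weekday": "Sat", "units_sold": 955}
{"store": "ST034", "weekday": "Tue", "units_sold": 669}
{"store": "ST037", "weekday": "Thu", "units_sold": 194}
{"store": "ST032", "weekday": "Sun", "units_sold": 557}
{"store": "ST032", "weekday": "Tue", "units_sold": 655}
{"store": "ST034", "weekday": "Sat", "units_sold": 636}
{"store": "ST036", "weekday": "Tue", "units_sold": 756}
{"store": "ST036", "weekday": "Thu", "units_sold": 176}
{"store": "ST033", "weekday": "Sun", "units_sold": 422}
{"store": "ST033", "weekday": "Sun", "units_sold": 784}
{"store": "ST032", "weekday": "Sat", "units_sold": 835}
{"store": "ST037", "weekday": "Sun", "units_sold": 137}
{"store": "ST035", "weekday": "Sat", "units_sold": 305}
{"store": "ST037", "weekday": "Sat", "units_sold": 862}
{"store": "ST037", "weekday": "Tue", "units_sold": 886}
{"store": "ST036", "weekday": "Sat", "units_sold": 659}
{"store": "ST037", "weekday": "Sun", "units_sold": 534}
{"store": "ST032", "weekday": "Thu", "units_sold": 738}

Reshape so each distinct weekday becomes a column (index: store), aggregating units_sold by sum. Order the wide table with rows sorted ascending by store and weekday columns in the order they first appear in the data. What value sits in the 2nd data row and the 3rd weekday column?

1513

With rows sorted ascending by store, row 2 is store=ST033. weekday columns in first-appearance order: Tue, Sun, Sat, Thu; column 3 is Sat.
Long rows with store=ST033, weekday=Sat: 635 + 531 + 347 = 1513.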